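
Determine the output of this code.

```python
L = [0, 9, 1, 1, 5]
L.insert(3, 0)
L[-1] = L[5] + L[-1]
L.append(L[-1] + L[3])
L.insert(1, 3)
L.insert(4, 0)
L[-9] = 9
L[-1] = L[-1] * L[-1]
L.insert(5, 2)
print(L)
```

[9, 3, 9, 1, 0, 2, 0, 1, 10, 100]

insert 0 at 3 → [0, 9, 1, 0, 1, 5]
L[-1] = L[5]+L[-1] = 5+5 = 10 → [0, 9, 1, 0, 1, 10]
append L[-1]+L[3] = 10+0 = 10 → [0, 9, 1, 0, 1, 10, 10]
insert 3 at 1 → [0, 3, 9, 1, 0, 1, 10, 10]
insert 0 at 4 → [0, 3, 9, 1, 0, 0, 1, 10, 10]
L[-9] = 9 → [9, 3, 9, 1, 0, 0, 1, 10, 10]
L[-1] = L[-1]*L[-1] = 10*10 = 100 → [9, 3, 9, 1, 0, 0, 1, 10, 100]
insert 2 at 5 → [9, 3, 9, 1, 0, 2, 0, 1, 10, 100]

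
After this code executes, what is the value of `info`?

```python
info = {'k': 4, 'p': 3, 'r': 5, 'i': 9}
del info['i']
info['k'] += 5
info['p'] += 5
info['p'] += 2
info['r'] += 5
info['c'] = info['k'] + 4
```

del 'i' → {'k': 4, 'p': 3, 'r': 5}
info['k'] = 4+5 = 9 → {'k': 9, 'p': 3, 'r': 5}
info['p'] = 3+5 = 8 → {'k': 9, 'p': 8, 'r': 5}
info['p'] = 8+2 = 10 → {'k': 9, 'p': 10, 'r': 5}
info['r'] = 5+5 = 10 → {'k': 9, 'p': 10, 'r': 10}
info['c'] = info['k']+4 = 13 → {'k': 9, 'p': 10, 'r': 10, 'c': 13}

{'k': 9, 'p': 10, 'r': 10, 'c': 13}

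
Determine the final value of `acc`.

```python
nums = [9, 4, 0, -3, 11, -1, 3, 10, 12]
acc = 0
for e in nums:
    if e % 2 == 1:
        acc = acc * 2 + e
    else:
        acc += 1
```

199

e=9: odd, acc = 0*2+9 = 9
e=4: not odd, acc = 9+1 = 10
e=0: not odd, acc = 10+1 = 11
e=-3: odd, acc = 11*2+(-3) = 19
e=11: odd, acc = 19*2+11 = 49
e=-1: odd, acc = 49*2+(-1) = 97
e=3: odd, acc = 97*2+3 = 197
e=10: not odd, acc = 197+1 = 198
e=12: not odd, acc = 198+1 = 199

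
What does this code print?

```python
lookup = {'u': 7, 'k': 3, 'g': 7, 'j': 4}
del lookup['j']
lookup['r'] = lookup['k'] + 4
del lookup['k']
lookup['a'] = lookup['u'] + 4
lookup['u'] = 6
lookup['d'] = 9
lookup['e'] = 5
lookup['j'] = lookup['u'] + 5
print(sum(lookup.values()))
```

del 'j' → {'u': 7, 'k': 3, 'g': 7}
lookup['r'] = lookup['k']+4 = 7 → {'u': 7, 'k': 3, 'g': 7, 'r': 7}
del 'k' → {'u': 7, 'g': 7, 'r': 7}
lookup['a'] = lookup['u']+4 = 11 → {'u': 7, 'g': 7, 'r': 7, 'a': 11}
lookup['u'] = 6 → {'u': 6, 'g': 7, 'r': 7, 'a': 11}
lookup['d'] = 9 → {'u': 6, 'g': 7, 'r': 7, 'a': 11, 'd': 9}
lookup['e'] = 5 → {'u': 6, 'g': 7, 'r': 7, 'a': 11, 'd': 9, 'e': 5}
lookup['j'] = lookup['u']+5 = 11 → {'u': 6, 'g': 7, 'r': 7, 'a': 11, 'd': 9, 'e': 5, 'j': 11}
sum of values = 56

56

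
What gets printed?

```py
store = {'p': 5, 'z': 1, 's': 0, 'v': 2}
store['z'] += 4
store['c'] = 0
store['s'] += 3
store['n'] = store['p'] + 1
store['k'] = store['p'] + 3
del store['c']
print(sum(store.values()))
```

store['z'] = 1+4 = 5 → {'p': 5, 'z': 5, 's': 0, 'v': 2}
store['c'] = 0 → {'p': 5, 'z': 5, 's': 0, 'v': 2, 'c': 0}
store['s'] = 0+3 = 3 → {'p': 5, 'z': 5, 's': 3, 'v': 2, 'c': 0}
store['n'] = store['p']+1 = 6 → {'p': 5, 'z': 5, 's': 3, 'v': 2, 'c': 0, 'n': 6}
store['k'] = store['p']+3 = 8 → {'p': 5, 'z': 5, 's': 3, 'v': 2, 'c': 0, 'n': 6, 'k': 8}
del 'c' → {'p': 5, 'z': 5, 's': 3, 'v': 2, 'n': 6, 'k': 8}
sum of values = 29

29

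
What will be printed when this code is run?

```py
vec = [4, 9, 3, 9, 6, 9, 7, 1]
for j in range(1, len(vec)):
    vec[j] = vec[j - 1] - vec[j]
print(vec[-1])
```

-40

j=1: vec[1] = 4-9 = -5 → [4, -5, 3, 9, 6, 9, 7, 1]
j=2: vec[2] = (-5)-3 = -8 → [4, -5, -8, 9, 6, 9, 7, 1]
j=3: vec[3] = (-8)-9 = -17 → [4, -5, -8, -17, 6, 9, 7, 1]
j=4: vec[4] = (-17)-6 = -23 → [4, -5, -8, -17, -23, 9, 7, 1]
j=5: vec[5] = (-23)-9 = -32 → [4, -5, -8, -17, -23, -32, 7, 1]
j=6: vec[6] = (-32)-7 = -39 → [4, -5, -8, -17, -23, -32, -39, 1]
j=7: vec[7] = (-39)-1 = -40 → [4, -5, -8, -17, -23, -32, -39, -40]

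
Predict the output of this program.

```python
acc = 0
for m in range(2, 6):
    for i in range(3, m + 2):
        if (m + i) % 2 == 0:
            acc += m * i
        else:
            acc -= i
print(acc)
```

40

m=2,i=3: odd sum, acc = 0-3 = -3
m=3,i=3: even sum, acc = (-3)+9 = 6
m=3,i=4: odd sum, acc = 6-4 = 2
m=4,i=3: odd sum, acc = 2-3 = -1
m=4,i=4: even sum, acc = (-1)+16 = 15
m=4,i=5: odd sum, acc = 15-5 = 10
m=5,i=3: even sum, acc = 10+15 = 25
m=5,i=4: odd sum, acc = 25-4 = 21
m=5,i=5: even sum, acc = 21+25 = 46
m=5,i=6: odd sum, acc = 46-6 = 40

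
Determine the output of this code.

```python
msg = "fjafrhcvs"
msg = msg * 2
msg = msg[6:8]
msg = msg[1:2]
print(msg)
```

repeat ×2 → 'fjafrhcvsfjafrhcvs'
slice [6:8] → 'cv'
slice [1:2] → 'v'

v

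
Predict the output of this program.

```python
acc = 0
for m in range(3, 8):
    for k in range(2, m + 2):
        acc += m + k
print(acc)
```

m=3,k=2: acc = 0+5 = 5
m=3,k=3: acc = 5+6 = 11
m=3,k=4: acc = 11+7 = 18
m=4,k=2: acc = 18+6 = 24
m=4,k=3: acc = 24+7 = 31
m=4,k=4: acc = 31+8 = 39
m=4,k=5: acc = 39+9 = 48
m=5,k=2: acc = 48+7 = 55
m=5,k=3: acc = 55+8 = 63
m=5,k=4: acc = 63+9 = 72
m=5,k=5: acc = 72+10 = 82
m=5,k=6: acc = 82+11 = 93
m=6,k=2: acc = 93+8 = 101
m=6,k=3: acc = 101+9 = 110
m=6,k=4: acc = 110+10 = 120
m=6,k=5: acc = 120+11 = 131
m=6,k=6: acc = 131+12 = 143
m=6,k=7: acc = 143+13 = 156
m=7,k=2: acc = 156+9 = 165
m=7,k=3: acc = 165+10 = 175
m=7,k=4: acc = 175+11 = 186
m=7,k=5: acc = 186+12 = 198
m=7,k=6: acc = 198+13 = 211
m=7,k=7: acc = 211+14 = 225
m=7,k=8: acc = 225+15 = 240

240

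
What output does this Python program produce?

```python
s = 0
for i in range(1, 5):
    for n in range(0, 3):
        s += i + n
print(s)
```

i=1,n=0: s = 0+1 = 1
i=1,n=1: s = 1+2 = 3
i=1,n=2: s = 3+3 = 6
i=2,n=0: s = 6+2 = 8
i=2,n=1: s = 8+3 = 11
i=2,n=2: s = 11+4 = 15
i=3,n=0: s = 15+3 = 18
i=3,n=1: s = 18+4 = 22
i=3,n=2: s = 22+5 = 27
i=4,n=0: s = 27+4 = 31
i=4,n=1: s = 31+5 = 36
i=4,n=2: s = 36+6 = 42

42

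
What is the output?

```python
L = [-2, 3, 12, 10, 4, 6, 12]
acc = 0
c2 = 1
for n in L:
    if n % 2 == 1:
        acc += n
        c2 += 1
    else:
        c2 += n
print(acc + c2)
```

47

n=-2: not odd; c2=-1
n=3: odd, acc = 0+3 = 3; c2=0
n=12: not odd; c2=12
n=10: not odd; c2=22
n=4: not odd; c2=26
n=6: not odd; c2=32
n=12: not odd; c2=44
acc+c2 = 3+44 = 47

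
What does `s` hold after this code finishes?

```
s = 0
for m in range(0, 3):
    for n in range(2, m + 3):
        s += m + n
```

m=0,n=2: s = 0+2 = 2
m=1,n=2: s = 2+3 = 5
m=1,n=3: s = 5+4 = 9
m=2,n=2: s = 9+4 = 13
m=2,n=3: s = 13+5 = 18
m=2,n=4: s = 18+6 = 24

24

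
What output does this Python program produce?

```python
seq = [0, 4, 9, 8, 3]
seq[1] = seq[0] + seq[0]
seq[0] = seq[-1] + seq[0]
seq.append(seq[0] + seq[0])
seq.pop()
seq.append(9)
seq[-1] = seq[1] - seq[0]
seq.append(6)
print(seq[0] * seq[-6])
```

0

seq[1] = seq[0]+seq[0] = 0+0 = 0 → [0, 0, 9, 8, 3]
seq[0] = seq[-1]+seq[0] = 3+0 = 3 → [3, 0, 9, 8, 3]
append seq[0]+seq[0] = 3+3 = 6 → [3, 0, 9, 8, 3, 6]
pop() removes 6 → [3, 0, 9, 8, 3]
append 9 → [3, 0, 9, 8, 3, 9]
seq[-1] = seq[1]-seq[0] = 0-3 = -3 → [3, 0, 9, 8, 3, -3]
append 6 → [3, 0, 9, 8, 3, -3, 6]
seq[0]*seq[-6] = 3*0 = 0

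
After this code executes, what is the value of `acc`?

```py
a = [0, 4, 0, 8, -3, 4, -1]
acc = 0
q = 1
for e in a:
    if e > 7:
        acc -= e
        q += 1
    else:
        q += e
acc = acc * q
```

-48

e=0: not >7; q=1
e=4: not >7; q=5
e=0: not >7; q=5
e=8: >7, acc = 0-8 = -8; q=6
e=-3: not >7; q=3
e=4: not >7; q=7
e=-1: not >7; q=6
acc*q = (-8)*6 = -48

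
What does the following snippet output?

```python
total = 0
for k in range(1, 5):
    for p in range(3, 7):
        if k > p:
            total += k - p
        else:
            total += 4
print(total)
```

k=1,p=3: not 1>3, total = 0+4 = 4
k=1,p=4: not 1>4, total = 4+4 = 8
k=1,p=5: not 1>5, total = 8+4 = 12
k=1,p=6: not 1>6, total = 12+4 = 16
k=2,p=3: not 2>3, total = 16+4 = 20
k=2,p=4: not 2>4, total = 20+4 = 24
k=2,p=5: not 2>5, total = 24+4 = 28
k=2,p=6: not 2>6, total = 28+4 = 32
k=3,p=3: not 3>3, total = 32+4 = 36
k=3,p=4: not 3>4, total = 36+4 = 40
k=3,p=5: not 3>5, total = 40+4 = 44
k=3,p=6: not 3>6, total = 44+4 = 48
k=4,p=3: 4>3, total = 48+1 = 49
k=4,p=4: not 4>4, total = 49+4 = 53
k=4,p=5: not 4>5, total = 53+4 = 57
k=4,p=6: not 4>6, total = 57+4 = 61

61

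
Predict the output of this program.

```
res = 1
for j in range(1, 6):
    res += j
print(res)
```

j=1: res = 1+1 = 2
j=2: res = 2+2 = 4
j=3: res = 4+3 = 7
j=4: res = 7+4 = 11
j=5: res = 11+5 = 16

16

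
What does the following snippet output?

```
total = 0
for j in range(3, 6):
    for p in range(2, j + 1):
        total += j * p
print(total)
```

121

j=3,p=2: total = 0+6 = 6
j=3,p=3: total = 6+9 = 15
j=4,p=2: total = 15+8 = 23
j=4,p=3: total = 23+12 = 35
j=4,p=4: total = 35+16 = 51
j=5,p=2: total = 51+10 = 61
j=5,p=3: total = 61+15 = 76
j=5,p=4: total = 76+20 = 96
j=5,p=5: total = 96+25 = 121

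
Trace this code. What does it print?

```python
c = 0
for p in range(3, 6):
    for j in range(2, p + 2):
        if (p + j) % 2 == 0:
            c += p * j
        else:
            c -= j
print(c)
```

47

p=3,j=2: odd sum, c = 0-2 = -2
p=3,j=3: even sum, c = (-2)+9 = 7
p=3,j=4: odd sum, c = 7-4 = 3
p=4,j=2: even sum, c = 3+8 = 11
p=4,j=3: odd sum, c = 11-3 = 8
p=4,j=4: even sum, c = 8+16 = 24
p=4,j=5: odd sum, c = 24-5 = 19
p=5,j=2: odd sum, c = 19-2 = 17
p=5,j=3: even sum, c = 17+15 = 32
p=5,j=4: odd sum, c = 32-4 = 28
p=5,j=5: even sum, c = 28+25 = 53
p=5,j=6: odd sum, c = 53-6 = 47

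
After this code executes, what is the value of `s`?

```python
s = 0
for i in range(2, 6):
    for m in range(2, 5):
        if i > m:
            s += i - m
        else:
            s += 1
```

16

i=2,m=2: not 2>2, s = 0+1 = 1
i=2,m=3: not 2>3, s = 1+1 = 2
i=2,m=4: not 2>4, s = 2+1 = 3
i=3,m=2: 3>2, s = 3+1 = 4
i=3,m=3: not 3>3, s = 4+1 = 5
i=3,m=4: not 3>4, s = 5+1 = 6
i=4,m=2: 4>2, s = 6+2 = 8
i=4,m=3: 4>3, s = 8+1 = 9
i=4,m=4: not 4>4, s = 9+1 = 10
i=5,m=2: 5>2, s = 10+3 = 13
i=5,m=3: 5>3, s = 13+2 = 15
i=5,m=4: 5>4, s = 15+1 = 16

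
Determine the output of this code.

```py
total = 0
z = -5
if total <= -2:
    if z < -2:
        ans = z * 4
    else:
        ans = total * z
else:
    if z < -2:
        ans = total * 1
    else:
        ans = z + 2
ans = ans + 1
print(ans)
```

total=0, z=-5
total <= -2 is False; z < -2 is True
→ ans = total * 1 = 0
ans = 0+1 = 1

1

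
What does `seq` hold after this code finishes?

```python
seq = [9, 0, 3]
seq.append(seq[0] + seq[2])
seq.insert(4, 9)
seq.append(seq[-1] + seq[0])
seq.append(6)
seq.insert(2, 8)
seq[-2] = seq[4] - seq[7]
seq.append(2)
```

append seq[0]+seq[2] = 9+3 = 12 → [9, 0, 3, 12]
insert 9 at 4 → [9, 0, 3, 12, 9]
append seq[-1]+seq[0] = 9+9 = 18 → [9, 0, 3, 12, 9, 18]
append 6 → [9, 0, 3, 12, 9, 18, 6]
insert 8 at 2 → [9, 0, 8, 3, 12, 9, 18, 6]
seq[-2] = seq[4]-seq[7] = 12-6 = 6 → [9, 0, 8, 3, 12, 9, 6, 6]
append 2 → [9, 0, 8, 3, 12, 9, 6, 6, 2]

[9, 0, 8, 3, 12, 9, 6, 6, 2]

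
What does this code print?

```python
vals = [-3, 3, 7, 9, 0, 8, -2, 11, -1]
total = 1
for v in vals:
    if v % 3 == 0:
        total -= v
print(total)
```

v=-3: %3==0, total = 1-(-3) = 4
v=3: %3==0, total = 4-3 = 1
v=7: not %3==0
v=9: %3==0, total = 1-9 = -8
v=0: %3==0, total = (-8)-0 = -8
v=8: not %3==0
v=-2: not %3==0
v=11: not %3==0
v=-1: not %3==0

-8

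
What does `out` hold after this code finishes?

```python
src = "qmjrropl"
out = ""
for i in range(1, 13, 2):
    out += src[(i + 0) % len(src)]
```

i=1: add src[1]='m' → 'm'
i=3: add src[3]='r' → 'mr'
i=5: add src[5]='o' → 'mro'
i=7: add src[7]='l' → 'mrol'
i=9: add src[1]='m' → 'mrolm'
i=11: add src[3]='r' → 'mrolmr'

'mrolmr'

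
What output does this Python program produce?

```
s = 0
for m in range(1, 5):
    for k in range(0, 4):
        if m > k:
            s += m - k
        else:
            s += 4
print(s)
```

44

m=1,k=0: 1>0, s = 0+1 = 1
m=1,k=1: not 1>1, s = 1+4 = 5
m=1,k=2: not 1>2, s = 5+4 = 9
m=1,k=3: not 1>3, s = 9+4 = 13
m=2,k=0: 2>0, s = 13+2 = 15
m=2,k=1: 2>1, s = 15+1 = 16
m=2,k=2: not 2>2, s = 16+4 = 20
m=2,k=3: not 2>3, s = 20+4 = 24
m=3,k=0: 3>0, s = 24+3 = 27
m=3,k=1: 3>1, s = 27+2 = 29
m=3,k=2: 3>2, s = 29+1 = 30
m=3,k=3: not 3>3, s = 30+4 = 34
m=4,k=0: 4>0, s = 34+4 = 38
m=4,k=1: 4>1, s = 38+3 = 41
m=4,k=2: 4>2, s = 41+2 = 43
m=4,k=3: 4>3, s = 43+1 = 44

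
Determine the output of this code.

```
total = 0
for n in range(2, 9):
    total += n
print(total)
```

35

n=2: total = 0+2 = 2
n=3: total = 2+3 = 5
n=4: total = 5+4 = 9
n=5: total = 9+5 = 14
n=6: total = 14+6 = 20
n=7: total = 20+7 = 27
n=8: total = 27+8 = 35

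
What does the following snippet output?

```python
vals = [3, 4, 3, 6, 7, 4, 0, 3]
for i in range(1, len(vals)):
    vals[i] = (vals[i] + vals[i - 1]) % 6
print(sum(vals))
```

23

i=1: vals[1] = (4+3)%6 = 1 → [3, 1, 3, 6, 7, 4, 0, 3]
i=2: vals[2] = (3+1)%6 = 4 → [3, 1, 4, 6, 7, 4, 0, 3]
i=3: vals[3] = (6+4)%6 = 4 → [3, 1, 4, 4, 7, 4, 0, 3]
i=4: vals[4] = (7+4)%6 = 5 → [3, 1, 4, 4, 5, 4, 0, 3]
i=5: vals[5] = (4+5)%6 = 3 → [3, 1, 4, 4, 5, 3, 0, 3]
i=6: vals[6] = (0+3)%6 = 3 → [3, 1, 4, 4, 5, 3, 3, 3]
i=7: vals[7] = (3+3)%6 = 0 → [3, 1, 4, 4, 5, 3, 3, 0]
sum = 23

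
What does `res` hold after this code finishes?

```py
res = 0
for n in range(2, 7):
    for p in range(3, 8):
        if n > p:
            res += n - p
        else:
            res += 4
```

86

n=2,p=3: not 2>3, res = 0+4 = 4
n=2,p=4: not 2>4, res = 4+4 = 8
n=2,p=5: not 2>5, res = 8+4 = 12
n=2,p=6: not 2>6, res = 12+4 = 16
n=2,p=7: not 2>7, res = 16+4 = 20
n=3,p=3: not 3>3, res = 20+4 = 24
n=3,p=4: not 3>4, res = 24+4 = 28
n=3,p=5: not 3>5, res = 28+4 = 32
n=3,p=6: not 3>6, res = 32+4 = 36
n=3,p=7: not 3>7, res = 36+4 = 40
n=4,p=3: 4>3, res = 40+1 = 41
n=4,p=4: not 4>4, res = 41+4 = 45
n=4,p=5: not 4>5, res = 45+4 = 49
n=4,p=6: not 4>6, res = 49+4 = 53
n=4,p=7: not 4>7, res = 53+4 = 57
n=5,p=3: 5>3, res = 57+2 = 59
n=5,p=4: 5>4, res = 59+1 = 60
n=5,p=5: not 5>5, res = 60+4 = 64
n=5,p=6: not 5>6, res = 64+4 = 68
n=5,p=7: not 5>7, res = 68+4 = 72
n=6,p=3: 6>3, res = 72+3 = 75
n=6,p=4: 6>4, res = 75+2 = 77
n=6,p=5: 6>5, res = 77+1 = 78
n=6,p=6: not 6>6, res = 78+4 = 82
n=6,p=7: not 6>7, res = 82+4 = 86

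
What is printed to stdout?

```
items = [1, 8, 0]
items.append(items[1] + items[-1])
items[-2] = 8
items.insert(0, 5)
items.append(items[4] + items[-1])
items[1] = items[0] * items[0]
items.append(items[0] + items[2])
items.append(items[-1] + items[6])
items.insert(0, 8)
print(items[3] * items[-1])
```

208

append items[1]+items[-1] = 8+0 = 8 → [1, 8, 0, 8]
items[-2] = 8 → [1, 8, 8, 8]
insert 5 at 0 → [5, 1, 8, 8, 8]
append items[4]+items[-1] = 8+8 = 16 → [5, 1, 8, 8, 8, 16]
items[1] = items[0]*items[0] = 5*5 = 25 → [5, 25, 8, 8, 8, 16]
append items[0]+items[2] = 5+8 = 13 → [5, 25, 8, 8, 8, 16, 13]
append items[-1]+items[6] = 13+13 = 26 → [5, 25, 8, 8, 8, 16, 13, 26]
insert 8 at 0 → [8, 5, 25, 8, 8, 8, 16, 13, 26]
items[3]*items[-1] = 8*26 = 208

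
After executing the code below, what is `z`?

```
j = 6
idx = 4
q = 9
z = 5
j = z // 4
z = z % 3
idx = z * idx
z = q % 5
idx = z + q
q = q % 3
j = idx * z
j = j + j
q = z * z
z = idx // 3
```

4

j = 5//4 = 1
z = 5%3 = 2
idx = 2*4 = 8
z = 9%5 = 4
idx = 4+9 = 13
q = 9%3 = 0
j = 13*4 = 52
j = 52+52 = 104
q = 4*4 = 16
z = 13//3 = 4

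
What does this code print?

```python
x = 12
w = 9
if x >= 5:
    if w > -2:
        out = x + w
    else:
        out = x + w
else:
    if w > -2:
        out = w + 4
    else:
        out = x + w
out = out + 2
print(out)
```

23

x=12, w=9
x >= 5 is True; w > -2 is True
→ out = x + w = 21
out = 21+2 = 23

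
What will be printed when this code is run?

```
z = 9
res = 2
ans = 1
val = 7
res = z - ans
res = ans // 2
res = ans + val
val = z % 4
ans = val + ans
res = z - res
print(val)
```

1

res = 9-1 = 8
res = 1//2 = 0
res = 1+7 = 8
val = 9%4 = 1
ans = 1+1 = 2
res = 9-8 = 1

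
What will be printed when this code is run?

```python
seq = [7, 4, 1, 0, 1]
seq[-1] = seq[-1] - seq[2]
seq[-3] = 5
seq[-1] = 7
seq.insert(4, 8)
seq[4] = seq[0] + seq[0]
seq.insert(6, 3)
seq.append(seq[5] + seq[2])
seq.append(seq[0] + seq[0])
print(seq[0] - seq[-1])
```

seq[-1] = seq[-1]-seq[2] = 1-1 = 0 → [7, 4, 1, 0, 0]
seq[-3] = 5 → [7, 4, 5, 0, 0]
seq[-1] = 7 → [7, 4, 5, 0, 7]
insert 8 at 4 → [7, 4, 5, 0, 8, 7]
seq[4] = seq[0]+seq[0] = 7+7 = 14 → [7, 4, 5, 0, 14, 7]
insert 3 at 6 → [7, 4, 5, 0, 14, 7, 3]
append seq[5]+seq[2] = 7+5 = 12 → [7, 4, 5, 0, 14, 7, 3, 12]
append seq[0]+seq[0] = 7+7 = 14 → [7, 4, 5, 0, 14, 7, 3, 12, 14]
seq[0]-seq[-1] = 7-14 = -7

-7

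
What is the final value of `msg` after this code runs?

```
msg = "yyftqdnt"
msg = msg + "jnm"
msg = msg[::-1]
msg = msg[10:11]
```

'y'

+ 'jnm' → 'yyftqdntjnm'
reverse → 'mnjtndqtfyy'
slice [10:11] → 'y'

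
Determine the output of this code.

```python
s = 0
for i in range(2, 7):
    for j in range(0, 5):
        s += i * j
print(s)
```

i=2,j=0: s = 0+0 = 0
i=2,j=1: s = 0+2 = 2
i=2,j=2: s = 2+4 = 6
i=2,j=3: s = 6+6 = 12
i=2,j=4: s = 12+8 = 20
i=3,j=0: s = 20+0 = 20
i=3,j=1: s = 20+3 = 23
i=3,j=2: s = 23+6 = 29
i=3,j=3: s = 29+9 = 38
i=3,j=4: s = 38+12 = 50
i=4,j=0: s = 50+0 = 50
i=4,j=1: s = 50+4 = 54
i=4,j=2: s = 54+8 = 62
i=4,j=3: s = 62+12 = 74
i=4,j=4: s = 74+16 = 90
i=5,j=0: s = 90+0 = 90
i=5,j=1: s = 90+5 = 95
i=5,j=2: s = 95+10 = 105
i=5,j=3: s = 105+15 = 120
i=5,j=4: s = 120+20 = 140
i=6,j=0: s = 140+0 = 140
i=6,j=1: s = 140+6 = 146
i=6,j=2: s = 146+12 = 158
i=6,j=3: s = 158+18 = 176
i=6,j=4: s = 176+24 = 200

200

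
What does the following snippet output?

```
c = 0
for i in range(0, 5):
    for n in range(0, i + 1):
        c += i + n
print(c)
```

i=0,n=0: c = 0+0 = 0
i=1,n=0: c = 0+1 = 1
i=1,n=1: c = 1+2 = 3
i=2,n=0: c = 3+2 = 5
i=2,n=1: c = 5+3 = 8
i=2,n=2: c = 8+4 = 12
i=3,n=0: c = 12+3 = 15
i=3,n=1: c = 15+4 = 19
i=3,n=2: c = 19+5 = 24
i=3,n=3: c = 24+6 = 30
i=4,n=0: c = 30+4 = 34
i=4,n=1: c = 34+5 = 39
i=4,n=2: c = 39+6 = 45
i=4,n=3: c = 45+7 = 52
i=4,n=4: c = 52+8 = 60

60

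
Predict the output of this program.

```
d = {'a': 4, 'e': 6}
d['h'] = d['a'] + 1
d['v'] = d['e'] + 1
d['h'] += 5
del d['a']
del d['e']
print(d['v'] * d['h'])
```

d['h'] = d['a']+1 = 5 → {'a': 4, 'e': 6, 'h': 5}
d['v'] = d['e']+1 = 7 → {'a': 4, 'e': 6, 'h': 5, 'v': 7}
d['h'] = 5+5 = 10 → {'a': 4, 'e': 6, 'h': 10, 'v': 7}
del 'a' → {'e': 6, 'h': 10, 'v': 7}
del 'e' → {'h': 10, 'v': 7}
d['v']*d['h'] = 7*10 = 70

70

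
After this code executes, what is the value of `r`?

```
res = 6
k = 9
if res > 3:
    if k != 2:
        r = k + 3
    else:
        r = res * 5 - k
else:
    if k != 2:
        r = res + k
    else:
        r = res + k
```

12

res=6, k=9
res > 3 is True; k != 2 is True
→ r = k + 3 = 12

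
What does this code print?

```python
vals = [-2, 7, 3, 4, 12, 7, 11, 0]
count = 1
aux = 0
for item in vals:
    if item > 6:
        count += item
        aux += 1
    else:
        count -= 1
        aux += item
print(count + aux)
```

43

item=-2: not >6, count = 1-1 = 0; aux=-2
item=7: >6, count = 0+7 = 7; aux=-1
item=3: not >6, count = 7-1 = 6; aux=2
item=4: not >6, count = 6-1 = 5; aux=6
item=12: >6, count = 5+12 = 17; aux=7
item=7: >6, count = 17+7 = 24; aux=8
item=11: >6, count = 24+11 = 35; aux=9
item=0: not >6, count = 35-1 = 34; aux=9
count+aux = 34+9 = 43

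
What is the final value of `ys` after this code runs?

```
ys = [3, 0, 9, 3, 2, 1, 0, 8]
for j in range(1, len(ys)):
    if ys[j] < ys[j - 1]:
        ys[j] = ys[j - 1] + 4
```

[3, 7, 9, 13, 17, 21, 25, 29]

j=1: 0<3, ys[1] = 3+4 = 7 → [3, 7, 9, 3, 2, 1, 0, 8]
j=2: 9>=7, unchanged → [3, 7, 9, 3, 2, 1, 0, 8]
j=3: 3<9, ys[3] = 9+4 = 13 → [3, 7, 9, 13, 2, 1, 0, 8]
j=4: 2<13, ys[4] = 13+4 = 17 → [3, 7, 9, 13, 17, 1, 0, 8]
j=5: 1<17, ys[5] = 17+4 = 21 → [3, 7, 9, 13, 17, 21, 0, 8]
j=6: 0<21, ys[6] = 21+4 = 25 → [3, 7, 9, 13, 17, 21, 25, 8]
j=7: 8<25, ys[7] = 25+4 = 29 → [3, 7, 9, 13, 17, 21, 25, 29]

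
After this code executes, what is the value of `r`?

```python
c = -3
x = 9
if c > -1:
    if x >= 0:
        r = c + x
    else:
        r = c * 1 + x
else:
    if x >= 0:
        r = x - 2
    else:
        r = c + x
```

7

c=-3, x=9
c > -1 is False; x >= 0 is True
→ r = x - 2 = 7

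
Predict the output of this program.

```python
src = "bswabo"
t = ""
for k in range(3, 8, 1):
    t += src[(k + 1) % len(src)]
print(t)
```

bobsw

k=3: add src[4]='b' → 'b'
k=4: add src[5]='o' → 'bo'
k=5: add src[0]='b' → 'bob'
k=6: add src[1]='s' → 'bobs'
k=7: add src[2]='w' → 'bobsw'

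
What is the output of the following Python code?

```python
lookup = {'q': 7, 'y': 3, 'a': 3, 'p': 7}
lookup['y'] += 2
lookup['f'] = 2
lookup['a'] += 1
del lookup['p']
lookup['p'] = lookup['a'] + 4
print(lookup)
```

lookup['y'] = 3+2 = 5 → {'q': 7, 'y': 5, 'a': 3, 'p': 7}
lookup['f'] = 2 → {'q': 7, 'y': 5, 'a': 3, 'p': 7, 'f': 2}
lookup['a'] = 3+1 = 4 → {'q': 7, 'y': 5, 'a': 4, 'p': 7, 'f': 2}
del 'p' → {'q': 7, 'y': 5, 'a': 4, 'f': 2}
lookup['p'] = lookup['a']+4 = 8 → {'q': 7, 'y': 5, 'a': 4, 'f': 2, 'p': 8}

{'q': 7, 'y': 5, 'a': 4, 'f': 2, 'p': 8}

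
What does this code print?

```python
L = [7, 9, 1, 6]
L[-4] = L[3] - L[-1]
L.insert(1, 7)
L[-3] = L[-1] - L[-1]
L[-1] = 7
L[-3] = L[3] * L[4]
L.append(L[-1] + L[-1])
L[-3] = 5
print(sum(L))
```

40

L[-4] = L[3]-L[-1] = 6-6 = 0 → [0, 9, 1, 6]
insert 7 at 1 → [0, 7, 9, 1, 6]
L[-3] = L[-1]-L[-1] = 6-6 = 0 → [0, 7, 0, 1, 6]
L[-1] = 7 → [0, 7, 0, 1, 7]
L[-3] = L[3]*L[4] = 1*7 = 7 → [0, 7, 7, 1, 7]
append L[-1]+L[-1] = 7+7 = 14 → [0, 7, 7, 1, 7, 14]
L[-3] = 5 → [0, 7, 7, 5, 7, 14]
sum = 40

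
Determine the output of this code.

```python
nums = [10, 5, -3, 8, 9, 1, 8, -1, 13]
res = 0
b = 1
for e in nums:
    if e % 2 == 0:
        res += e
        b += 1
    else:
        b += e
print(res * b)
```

728

e=10: even, res = 0+10 = 10; b=2
e=5: not even; b=7
e=-3: not even; b=4
e=8: even, res = 10+8 = 18; b=5
e=9: not even; b=14
e=1: not even; b=15
e=8: even, res = 18+8 = 26; b=16
e=-1: not even; b=15
e=13: not even; b=28
res*b = 26*28 = 728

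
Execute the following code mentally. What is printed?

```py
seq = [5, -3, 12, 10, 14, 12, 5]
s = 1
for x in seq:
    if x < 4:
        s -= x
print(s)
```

x=5: not <4
x=-3: <4, s = 1-(-3) = 4
x=12: not <4
x=10: not <4
x=14: not <4
x=12: not <4
x=5: not <4

4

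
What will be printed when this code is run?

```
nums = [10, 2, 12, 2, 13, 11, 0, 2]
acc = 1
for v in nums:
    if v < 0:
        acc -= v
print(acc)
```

1

v=10: not <0
v=2: not <0
v=12: not <0
v=2: not <0
v=13: not <0
v=11: not <0
v=0: not <0
v=2: not <0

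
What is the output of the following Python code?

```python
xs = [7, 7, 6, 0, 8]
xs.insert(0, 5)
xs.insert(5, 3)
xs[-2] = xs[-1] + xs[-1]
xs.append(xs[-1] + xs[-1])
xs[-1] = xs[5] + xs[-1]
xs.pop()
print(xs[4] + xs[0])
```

insert 5 at 0 → [5, 7, 7, 6, 0, 8]
insert 3 at 5 → [5, 7, 7, 6, 0, 3, 8]
xs[-2] = xs[-1]+xs[-1] = 8+8 = 16 → [5, 7, 7, 6, 0, 16, 8]
append xs[-1]+xs[-1] = 8+8 = 16 → [5, 7, 7, 6, 0, 16, 8, 16]
xs[-1] = xs[5]+xs[-1] = 16+16 = 32 → [5, 7, 7, 6, 0, 16, 8, 32]
pop() removes 32 → [5, 7, 7, 6, 0, 16, 8]
xs[4]+xs[0] = 0+5 = 5

5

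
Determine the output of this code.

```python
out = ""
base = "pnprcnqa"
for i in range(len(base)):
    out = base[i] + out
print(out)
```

i=0: prepend 'p' → 'p'
i=1: prepend 'n' → 'np'
i=2: prepend 'p' → 'pnp'
i=3: prepend 'r' → 'rpnp'
i=4: prepend 'c' → 'crpnp'
i=5: prepend 'n' → 'ncrpnp'
i=6: prepend 'q' → 'qncrpnp'
i=7: prepend 'a' → 'aqncrpnp'

aqncrpnp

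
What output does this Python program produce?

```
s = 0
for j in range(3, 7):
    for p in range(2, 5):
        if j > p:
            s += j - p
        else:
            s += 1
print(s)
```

j=3,p=2: 3>2, s = 0+1 = 1
j=3,p=3: not 3>3, s = 1+1 = 2
j=3,p=4: not 3>4, s = 2+1 = 3
j=4,p=2: 4>2, s = 3+2 = 5
j=4,p=3: 4>3, s = 5+1 = 6
j=4,p=4: not 4>4, s = 6+1 = 7
j=5,p=2: 5>2, s = 7+3 = 10
j=5,p=3: 5>3, s = 10+2 = 12
j=5,p=4: 5>4, s = 12+1 = 13
j=6,p=2: 6>2, s = 13+4 = 17
j=6,p=3: 6>3, s = 17+3 = 20
j=6,p=4: 6>4, s = 20+2 = 22

22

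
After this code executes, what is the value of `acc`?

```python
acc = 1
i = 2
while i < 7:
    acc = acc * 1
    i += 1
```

i=2: acc = 1*1 = 1
i=3: acc = 1*1 = 1
i=4: acc = 1*1 = 1
i=5: acc = 1*1 = 1
i=6: acc = 1*1 = 1

1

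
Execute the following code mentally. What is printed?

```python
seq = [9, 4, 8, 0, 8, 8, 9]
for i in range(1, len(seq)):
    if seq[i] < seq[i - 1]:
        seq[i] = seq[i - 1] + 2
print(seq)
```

[9, 11, 13, 15, 17, 19, 21]

i=1: 4<9, seq[1] = 9+2 = 11 → [9, 11, 8, 0, 8, 8, 9]
i=2: 8<11, seq[2] = 11+2 = 13 → [9, 11, 13, 0, 8, 8, 9]
i=3: 0<13, seq[3] = 13+2 = 15 → [9, 11, 13, 15, 8, 8, 9]
i=4: 8<15, seq[4] = 15+2 = 17 → [9, 11, 13, 15, 17, 8, 9]
i=5: 8<17, seq[5] = 17+2 = 19 → [9, 11, 13, 15, 17, 19, 9]
i=6: 9<19, seq[6] = 19+2 = 21 → [9, 11, 13, 15, 17, 19, 21]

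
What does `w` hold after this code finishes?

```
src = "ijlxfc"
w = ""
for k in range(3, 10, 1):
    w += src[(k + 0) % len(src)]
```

k=3: add src[3]='x' → 'x'
k=4: add src[4]='f' → 'xf'
k=5: add src[5]='c' → 'xfc'
k=6: add src[0]='i' → 'xfci'
k=7: add src[1]='j' → 'xfcij'
k=8: add src[2]='l' → 'xfcijl'
k=9: add src[3]='x' → 'xfcijlx'

'xfcijlx'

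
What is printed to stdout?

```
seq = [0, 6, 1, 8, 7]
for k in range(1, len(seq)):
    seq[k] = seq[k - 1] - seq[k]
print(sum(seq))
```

-50

k=1: seq[1] = 0-6 = -6 → [0, -6, 1, 8, 7]
k=2: seq[2] = (-6)-1 = -7 → [0, -6, -7, 8, 7]
k=3: seq[3] = (-7)-8 = -15 → [0, -6, -7, -15, 7]
k=4: seq[4] = (-15)-7 = -22 → [0, -6, -7, -15, -22]
sum = -50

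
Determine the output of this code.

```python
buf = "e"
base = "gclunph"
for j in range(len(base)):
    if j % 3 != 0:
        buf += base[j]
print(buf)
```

eclnp

j=0: skip
j=1: add 'c' → 'ec'
j=2: add 'l' → 'ecl'
j=3: skip
j=4: add 'n' → 'ecln'
j=5: add 'p' → 'eclnp'
j=6: skip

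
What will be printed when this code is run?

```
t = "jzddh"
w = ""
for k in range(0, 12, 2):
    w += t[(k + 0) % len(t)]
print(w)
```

jdhzdj

k=0: add t[0]='j' → 'j'
k=2: add t[2]='d' → 'jd'
k=4: add t[4]='h' → 'jdh'
k=6: add t[1]='z' → 'jdhz'
k=8: add t[3]='d' → 'jdhzd'
k=10: add t[0]='j' → 'jdhzdj'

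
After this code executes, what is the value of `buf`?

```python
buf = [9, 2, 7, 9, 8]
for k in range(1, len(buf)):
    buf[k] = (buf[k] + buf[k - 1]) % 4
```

[9, 3, 2, 3, 3]

k=1: buf[1] = (2+9)%4 = 3 → [9, 3, 7, 9, 8]
k=2: buf[2] = (7+3)%4 = 2 → [9, 3, 2, 9, 8]
k=3: buf[3] = (9+2)%4 = 3 → [9, 3, 2, 3, 8]
k=4: buf[4] = (8+3)%4 = 3 → [9, 3, 2, 3, 3]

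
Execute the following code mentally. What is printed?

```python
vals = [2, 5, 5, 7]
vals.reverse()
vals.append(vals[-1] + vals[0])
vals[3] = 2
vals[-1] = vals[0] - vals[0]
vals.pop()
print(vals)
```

reverse → [7, 5, 5, 2]
append vals[-1]+vals[0] = 2+7 = 9 → [7, 5, 5, 2, 9]
vals[3] = 2 → [7, 5, 5, 2, 9]
vals[-1] = vals[0]-vals[0] = 7-7 = 0 → [7, 5, 5, 2, 0]
pop() removes 0 → [7, 5, 5, 2]

[7, 5, 5, 2]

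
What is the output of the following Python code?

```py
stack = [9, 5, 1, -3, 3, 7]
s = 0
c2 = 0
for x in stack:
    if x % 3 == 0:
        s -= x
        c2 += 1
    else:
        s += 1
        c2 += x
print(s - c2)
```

x=9: %3==0, s = 0-9 = -9; c2=1
x=5: not %3==0, s = (-9)+1 = -8; c2=6
x=1: not %3==0, s = (-8)+1 = -7; c2=7
x=-3: %3==0, s = (-7)-(-3) = -4; c2=8
x=3: %3==0, s = (-4)-3 = -7; c2=9
x=7: not %3==0, s = (-7)+1 = -6; c2=16
s-c2 = (-6)-16 = -22

-22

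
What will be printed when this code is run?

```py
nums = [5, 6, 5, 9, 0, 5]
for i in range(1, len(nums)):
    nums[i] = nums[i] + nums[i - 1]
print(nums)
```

i=1: nums[1] = 6+5 = 11 → [5, 11, 5, 9, 0, 5]
i=2: nums[2] = 5+11 = 16 → [5, 11, 16, 9, 0, 5]
i=3: nums[3] = 9+16 = 25 → [5, 11, 16, 25, 0, 5]
i=4: nums[4] = 0+25 = 25 → [5, 11, 16, 25, 25, 5]
i=5: nums[5] = 5+25 = 30 → [5, 11, 16, 25, 25, 30]

[5, 11, 16, 25, 25, 30]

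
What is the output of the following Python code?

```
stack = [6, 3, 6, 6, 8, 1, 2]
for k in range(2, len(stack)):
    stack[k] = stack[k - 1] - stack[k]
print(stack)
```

[6, 3, -3, -9, -17, -18, -20]

k=2: stack[2] = 3-6 = -3 → [6, 3, -3, 6, 8, 1, 2]
k=3: stack[3] = (-3)-6 = -9 → [6, 3, -3, -9, 8, 1, 2]
k=4: stack[4] = (-9)-8 = -17 → [6, 3, -3, -9, -17, 1, 2]
k=5: stack[5] = (-17)-1 = -18 → [6, 3, -3, -9, -17, -18, 2]
k=6: stack[6] = (-18)-2 = -20 → [6, 3, -3, -9, -17, -18, -20]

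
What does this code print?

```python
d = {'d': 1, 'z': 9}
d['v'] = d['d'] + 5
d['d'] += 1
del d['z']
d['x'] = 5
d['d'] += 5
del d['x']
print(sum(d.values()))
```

d['v'] = d['d']+5 = 6 → {'d': 1, 'z': 9, 'v': 6}
d['d'] = 1+1 = 2 → {'d': 2, 'z': 9, 'v': 6}
del 'z' → {'d': 2, 'v': 6}
d['x'] = 5 → {'d': 2, 'v': 6, 'x': 5}
d['d'] = 2+5 = 7 → {'d': 7, 'v': 6, 'x': 5}
del 'x' → {'d': 7, 'v': 6}
sum of values = 13

13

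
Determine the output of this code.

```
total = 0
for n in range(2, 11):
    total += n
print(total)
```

n=2: total = 0+2 = 2
n=3: total = 2+3 = 5
n=4: total = 5+4 = 9
n=5: total = 9+5 = 14
n=6: total = 14+6 = 20
n=7: total = 20+7 = 27
n=8: total = 27+8 = 35
n=9: total = 35+9 = 44
n=10: total = 44+10 = 54

54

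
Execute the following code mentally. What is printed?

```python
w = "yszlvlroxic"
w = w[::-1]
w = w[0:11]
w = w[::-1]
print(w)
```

yszlvlroxic

reverse → 'cixorlvlzsy'
slice [0:11] → 'cixorlvlzsy'
reverse → 'yszlvlroxic'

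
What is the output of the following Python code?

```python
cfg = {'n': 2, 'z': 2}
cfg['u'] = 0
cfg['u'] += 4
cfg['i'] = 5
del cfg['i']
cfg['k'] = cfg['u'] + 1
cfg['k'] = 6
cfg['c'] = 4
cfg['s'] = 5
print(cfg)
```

cfg['u'] = 0 → {'n': 2, 'z': 2, 'u': 0}
cfg['u'] = 0+4 = 4 → {'n': 2, 'z': 2, 'u': 4}
cfg['i'] = 5 → {'n': 2, 'z': 2, 'u': 4, 'i': 5}
del 'i' → {'n': 2, 'z': 2, 'u': 4}
cfg['k'] = cfg['u']+1 = 5 → {'n': 2, 'z': 2, 'u': 4, 'k': 5}
cfg['k'] = 6 → {'n': 2, 'z': 2, 'u': 4, 'k': 6}
cfg['c'] = 4 → {'n': 2, 'z': 2, 'u': 4, 'k': 6, 'c': 4}
cfg['s'] = 5 → {'n': 2, 'z': 2, 'u': 4, 'k': 6, 'c': 4, 's': 5}

{'n': 2, 'z': 2, 'u': 4, 'k': 6, 'c': 4, 's': 5}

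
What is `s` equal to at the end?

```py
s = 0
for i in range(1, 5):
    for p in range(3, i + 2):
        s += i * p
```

i=2,p=3: s = 0+6 = 6
i=3,p=3: s = 6+9 = 15
i=3,p=4: s = 15+12 = 27
i=4,p=3: s = 27+12 = 39
i=4,p=4: s = 39+16 = 55
i=4,p=5: s = 55+20 = 75

75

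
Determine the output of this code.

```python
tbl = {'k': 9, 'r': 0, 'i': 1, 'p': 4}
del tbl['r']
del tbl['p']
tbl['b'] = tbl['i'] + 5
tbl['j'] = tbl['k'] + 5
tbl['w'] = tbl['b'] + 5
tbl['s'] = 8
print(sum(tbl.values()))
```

49

del 'r' → {'k': 9, 'i': 1, 'p': 4}
del 'p' → {'k': 9, 'i': 1}
tbl['b'] = tbl['i']+5 = 6 → {'k': 9, 'i': 1, 'b': 6}
tbl['j'] = tbl['k']+5 = 14 → {'k': 9, 'i': 1, 'b': 6, 'j': 14}
tbl['w'] = tbl['b']+5 = 11 → {'k': 9, 'i': 1, 'b': 6, 'j': 14, 'w': 11}
tbl['s'] = 8 → {'k': 9, 'i': 1, 'b': 6, 'j': 14, 'w': 11, 's': 8}
sum of values = 49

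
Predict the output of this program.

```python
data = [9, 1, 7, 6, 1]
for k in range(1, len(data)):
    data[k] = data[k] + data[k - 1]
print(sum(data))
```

k=1: data[1] = 1+9 = 10 → [9, 10, 7, 6, 1]
k=2: data[2] = 7+10 = 17 → [9, 10, 17, 6, 1]
k=3: data[3] = 6+17 = 23 → [9, 10, 17, 23, 1]
k=4: data[4] = 1+23 = 24 → [9, 10, 17, 23, 24]
sum = 83

83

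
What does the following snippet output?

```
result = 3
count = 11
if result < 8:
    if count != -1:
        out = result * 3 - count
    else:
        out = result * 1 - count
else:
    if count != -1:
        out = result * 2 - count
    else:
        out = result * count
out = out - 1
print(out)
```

-3

result=3, count=11
result < 8 is True; count != -1 is True
→ out = result * 3 - count = -2
out = (-2)-1 = -3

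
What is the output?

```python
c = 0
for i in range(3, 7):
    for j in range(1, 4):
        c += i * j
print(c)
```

i=3,j=1: c = 0+3 = 3
i=3,j=2: c = 3+6 = 9
i=3,j=3: c = 9+9 = 18
i=4,j=1: c = 18+4 = 22
i=4,j=2: c = 22+8 = 30
i=4,j=3: c = 30+12 = 42
i=5,j=1: c = 42+5 = 47
i=5,j=2: c = 47+10 = 57
i=5,j=3: c = 57+15 = 72
i=6,j=1: c = 72+6 = 78
i=6,j=2: c = 78+12 = 90
i=6,j=3: c = 90+18 = 108

108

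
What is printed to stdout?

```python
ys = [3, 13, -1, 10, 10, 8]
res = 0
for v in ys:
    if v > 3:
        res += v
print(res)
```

v=3: not >3
v=13: >3, res = 0+13 = 13
v=-1: not >3
v=10: >3, res = 13+10 = 23
v=10: >3, res = 23+10 = 33
v=8: >3, res = 33+8 = 41

41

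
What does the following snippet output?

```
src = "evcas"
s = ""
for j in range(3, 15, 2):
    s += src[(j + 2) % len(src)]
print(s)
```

ecsvae

j=3: add src[0]='e' → 'e'
j=5: add src[2]='c' → 'ec'
j=7: add src[4]='s' → 'ecs'
j=9: add src[1]='v' → 'ecsv'
j=11: add src[3]='a' → 'ecsva'
j=13: add src[0]='e' → 'ecsvae'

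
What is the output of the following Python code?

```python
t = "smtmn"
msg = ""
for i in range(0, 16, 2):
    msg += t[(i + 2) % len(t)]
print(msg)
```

i=0: add t[2]='t' → 't'
i=2: add t[4]='n' → 'tn'
i=4: add t[1]='m' → 'tnm'
i=6: add t[3]='m' → 'tnmm'
i=8: add t[0]='s' → 'tnmms'
i=10: add t[2]='t' → 'tnmmst'
i=12: add t[4]='n' → 'tnmmstn'
i=14: add t[1]='m' → 'tnmmstnm'

tnmmstnm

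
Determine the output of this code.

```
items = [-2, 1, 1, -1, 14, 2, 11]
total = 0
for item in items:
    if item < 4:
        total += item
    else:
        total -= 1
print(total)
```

-1

item=-2: <4, total = 0+(-2) = -2
item=1: <4, total = (-2)+1 = -1
item=1: <4, total = (-1)+1 = 0
item=-1: <4, total = 0+(-1) = -1
item=14: not <4, total = (-1)-1 = -2
item=2: <4, total = (-2)+2 = 0
item=11: not <4, total = 0-1 = -1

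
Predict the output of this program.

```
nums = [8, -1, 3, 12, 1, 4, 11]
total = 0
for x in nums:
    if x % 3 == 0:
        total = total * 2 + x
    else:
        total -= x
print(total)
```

x=8: not %3==0, total = 0-8 = -8
x=-1: not %3==0, total = (-8)-(-1) = -7
x=3: %3==0, total = (-7)*2+3 = -11
x=12: %3==0, total = (-11)*2+12 = -10
x=1: not %3==0, total = (-10)-1 = -11
x=4: not %3==0, total = (-11)-4 = -15
x=11: not %3==0, total = (-15)-11 = -26

-26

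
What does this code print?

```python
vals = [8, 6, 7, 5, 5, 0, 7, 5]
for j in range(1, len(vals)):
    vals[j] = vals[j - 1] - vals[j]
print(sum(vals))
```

j=1: vals[1] = 8-6 = 2 → [8, 2, 7, 5, 5, 0, 7, 5]
j=2: vals[2] = 2-7 = -5 → [8, 2, -5, 5, 5, 0, 7, 5]
j=3: vals[3] = (-5)-5 = -10 → [8, 2, -5, -10, 5, 0, 7, 5]
j=4: vals[4] = (-10)-5 = -15 → [8, 2, -5, -10, -15, 0, 7, 5]
j=5: vals[5] = (-15)-0 = -15 → [8, 2, -5, -10, -15, -15, 7, 5]
j=6: vals[6] = (-15)-7 = -22 → [8, 2, -5, -10, -15, -15, -22, 5]
j=7: vals[7] = (-22)-5 = -27 → [8, 2, -5, -10, -15, -15, -22, -27]
sum = -84

-84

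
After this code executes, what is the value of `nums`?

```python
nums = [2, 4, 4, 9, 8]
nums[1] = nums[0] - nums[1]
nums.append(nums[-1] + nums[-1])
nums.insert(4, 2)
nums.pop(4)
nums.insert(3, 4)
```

[2, -2, 4, 4, 9, 8, 16]

nums[1] = nums[0]-nums[1] = 2-4 = -2 → [2, -2, 4, 9, 8]
append nums[-1]+nums[-1] = 8+8 = 16 → [2, -2, 4, 9, 8, 16]
insert 2 at 4 → [2, -2, 4, 9, 2, 8, 16]
pop(4) removes 2 → [2, -2, 4, 9, 8, 16]
insert 4 at 3 → [2, -2, 4, 4, 9, 8, 16]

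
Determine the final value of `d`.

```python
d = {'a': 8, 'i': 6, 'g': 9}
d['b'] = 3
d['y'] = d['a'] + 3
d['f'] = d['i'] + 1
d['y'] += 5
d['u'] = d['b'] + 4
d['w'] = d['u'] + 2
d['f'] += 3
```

{'a': 8, 'i': 6, 'g': 9, 'b': 3, 'y': 16, 'f': 10, 'u': 7, 'w': 9}

d['b'] = 3 → {'a': 8, 'i': 6, 'g': 9, 'b': 3}
d['y'] = d['a']+3 = 11 → {'a': 8, 'i': 6, 'g': 9, 'b': 3, 'y': 11}
d['f'] = d['i']+1 = 7 → {'a': 8, 'i': 6, 'g': 9, 'b': 3, 'y': 11, 'f': 7}
d['y'] = 11+5 = 16 → {'a': 8, 'i': 6, 'g': 9, 'b': 3, 'y': 16, 'f': 7}
d['u'] = d['b']+4 = 7 → {'a': 8, 'i': 6, 'g': 9, 'b': 3, 'y': 16, 'f': 7, 'u': 7}
d['w'] = d['u']+2 = 9 → {'a': 8, 'i': 6, 'g': 9, 'b': 3, 'y': 16, 'f': 7, 'u': 7, 'w': 9}
d['f'] = 7+3 = 10 → {'a': 8, 'i': 6, 'g': 9, 'b': 3, 'y': 16, 'f': 10, 'u': 7, 'w': 9}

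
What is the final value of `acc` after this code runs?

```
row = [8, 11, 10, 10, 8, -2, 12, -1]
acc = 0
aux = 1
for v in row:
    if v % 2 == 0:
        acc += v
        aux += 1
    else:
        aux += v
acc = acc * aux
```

782

v=8: even, acc = 0+8 = 8; aux=2
v=11: not even; aux=13
v=10: even, acc = 8+10 = 18; aux=14
v=10: even, acc = 18+10 = 28; aux=15
v=8: even, acc = 28+8 = 36; aux=16
v=-2: even, acc = 36+(-2) = 34; aux=17
v=12: even, acc = 34+12 = 46; aux=18
v=-1: not even; aux=17
acc*aux = 46*17 = 782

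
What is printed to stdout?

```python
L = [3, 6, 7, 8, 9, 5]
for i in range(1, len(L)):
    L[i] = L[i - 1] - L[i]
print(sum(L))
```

i=1: L[1] = 3-6 = -3 → [3, -3, 7, 8, 9, 5]
i=2: L[2] = (-3)-7 = -10 → [3, -3, -10, 8, 9, 5]
i=3: L[3] = (-10)-8 = -18 → [3, -3, -10, -18, 9, 5]
i=4: L[4] = (-18)-9 = -27 → [3, -3, -10, -18, -27, 5]
i=5: L[5] = (-27)-5 = -32 → [3, -3, -10, -18, -27, -32]
sum = -87

-87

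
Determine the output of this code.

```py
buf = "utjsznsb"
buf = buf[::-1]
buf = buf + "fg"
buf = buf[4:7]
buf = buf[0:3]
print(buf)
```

reverse → 'bsnzsjtu'
+ 'fg' → 'bsnzsjtufg'
slice [4:7] → 'sjt'
slice [0:3] → 'sjt'

sjt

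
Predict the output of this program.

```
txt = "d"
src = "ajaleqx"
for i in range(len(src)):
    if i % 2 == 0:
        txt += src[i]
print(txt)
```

daaex

i=0: add 'a' → 'da'
i=1: skip
i=2: add 'a' → 'daa'
i=3: skip
i=4: add 'e' → 'daae'
i=5: skip
i=6: add 'x' → 'daaex'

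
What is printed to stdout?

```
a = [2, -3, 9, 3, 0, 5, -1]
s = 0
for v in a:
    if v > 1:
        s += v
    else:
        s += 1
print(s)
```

v=2: >1, s = 0+2 = 2
v=-3: not >1, s = 2+1 = 3
v=9: >1, s = 3+9 = 12
v=3: >1, s = 12+3 = 15
v=0: not >1, s = 15+1 = 16
v=5: >1, s = 16+5 = 21
v=-1: not >1, s = 21+1 = 22

22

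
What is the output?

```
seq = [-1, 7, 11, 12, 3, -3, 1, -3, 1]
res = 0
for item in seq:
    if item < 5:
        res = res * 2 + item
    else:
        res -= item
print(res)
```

-969

item=-1: <5, res = 0*2+(-1) = -1
item=7: not <5, res = (-1)-7 = -8
item=11: not <5, res = (-8)-11 = -19
item=12: not <5, res = (-19)-12 = -31
item=3: <5, res = (-31)*2+3 = -59
item=-3: <5, res = (-59)*2+(-3) = -121
item=1: <5, res = (-121)*2+1 = -241
item=-3: <5, res = (-241)*2+(-3) = -485
item=1: <5, res = (-485)*2+1 = -969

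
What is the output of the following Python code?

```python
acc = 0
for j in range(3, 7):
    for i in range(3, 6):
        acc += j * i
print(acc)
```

j=3,i=3: acc = 0+9 = 9
j=3,i=4: acc = 9+12 = 21
j=3,i=5: acc = 21+15 = 36
j=4,i=3: acc = 36+12 = 48
j=4,i=4: acc = 48+16 = 64
j=4,i=5: acc = 64+20 = 84
j=5,i=3: acc = 84+15 = 99
j=5,i=4: acc = 99+20 = 119
j=5,i=5: acc = 119+25 = 144
j=6,i=3: acc = 144+18 = 162
j=6,i=4: acc = 162+24 = 186
j=6,i=5: acc = 186+30 = 216

216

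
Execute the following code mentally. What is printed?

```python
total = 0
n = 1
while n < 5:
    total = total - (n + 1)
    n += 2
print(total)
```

-6

n=1: total = 0-2 = -2
n=3: total = (-2)-4 = -6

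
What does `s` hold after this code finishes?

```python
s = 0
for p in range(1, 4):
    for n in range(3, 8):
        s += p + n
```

105

p=1,n=3: s = 0+4 = 4
p=1,n=4: s = 4+5 = 9
p=1,n=5: s = 9+6 = 15
p=1,n=6: s = 15+7 = 22
p=1,n=7: s = 22+8 = 30
p=2,n=3: s = 30+5 = 35
p=2,n=4: s = 35+6 = 41
p=2,n=5: s = 41+7 = 48
p=2,n=6: s = 48+8 = 56
p=2,n=7: s = 56+9 = 65
p=3,n=3: s = 65+6 = 71
p=3,n=4: s = 71+7 = 78
p=3,n=5: s = 78+8 = 86
p=3,n=6: s = 86+9 = 95
p=3,n=7: s = 95+10 = 105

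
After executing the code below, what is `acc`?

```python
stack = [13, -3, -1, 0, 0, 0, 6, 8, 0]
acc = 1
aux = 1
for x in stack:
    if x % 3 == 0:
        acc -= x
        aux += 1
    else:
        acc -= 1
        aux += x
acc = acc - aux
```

x=13: not %3==0, acc = 1-1 = 0; aux=14
x=-3: %3==0, acc = 0-(-3) = 3; aux=15
x=-1: not %3==0, acc = 3-1 = 2; aux=14
x=0: %3==0, acc = 2-0 = 2; aux=15
x=0: %3==0, acc = 2-0 = 2; aux=16
x=0: %3==0, acc = 2-0 = 2; aux=17
x=6: %3==0, acc = 2-6 = -4; aux=18
x=8: not %3==0, acc = (-4)-1 = -5; aux=26
x=0: %3==0, acc = (-5)-0 = -5; aux=27
acc-aux = (-5)-27 = -32

-32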